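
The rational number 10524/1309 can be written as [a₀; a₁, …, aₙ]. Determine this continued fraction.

10524 = 8·1309 + 52, so a_0 = 8
1309 = 25·52 + 9, so a_1 = 25
52 = 5·9 + 7, so a_2 = 5
9 = 1·7 + 2, so a_3 = 1
7 = 3·2 + 1, so a_4 = 3
2 = 2·1 + 0, so a_5 = 2

[8; 25, 5, 1, 3, 2]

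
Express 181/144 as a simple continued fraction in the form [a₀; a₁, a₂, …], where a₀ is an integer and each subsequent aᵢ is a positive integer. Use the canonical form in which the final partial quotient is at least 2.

[1; 3, 1, 8, 4]

⌊181/144⌋ = 1, remainder 37
⌊144/37⌋ = 3, remainder 33
⌊37/33⌋ = 1, remainder 4
⌊33/4⌋ = 8, remainder 1
⌊4/1⌋ = 4, remainder 0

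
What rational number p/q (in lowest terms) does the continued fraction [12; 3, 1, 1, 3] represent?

307/25

a_0 = 12: 12/1
a_1 = 3: 37/3
a_2 = 1: 49/4
a_3 = 1: 86/7
a_4 = 3: 307/25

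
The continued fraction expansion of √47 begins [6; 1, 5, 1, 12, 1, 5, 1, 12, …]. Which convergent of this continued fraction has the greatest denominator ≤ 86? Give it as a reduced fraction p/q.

a_0 = 6: 6/1  (≤ bound)
a_1 = 1: 7/1  (≤ bound)
a_2 = 5: 41/6  (≤ bound)
a_3 = 1: 48/7  (≤ bound)
a_4 = 12: 617/90  (> 86, stop)

48/7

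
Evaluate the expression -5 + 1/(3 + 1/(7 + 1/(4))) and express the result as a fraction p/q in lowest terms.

Starting at the tail and folding back:
Start with 4.
7 + 1/(4/1) = 7 + 1/4 = 29/4
3 + 1/(29/4) = 3 + 4/29 = 91/29
-5 + 1/(91/29) = -5 + 29/91 = -426/91

-426/91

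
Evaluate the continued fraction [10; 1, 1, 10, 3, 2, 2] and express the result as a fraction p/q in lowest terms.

3862/367

Start with 2.
2 + 1/(2/1) = 2 + 1/2 = 5/2
3 + 1/(5/2) = 3 + 2/5 = 17/5
10 + 1/(17/5) = 10 + 5/17 = 175/17
1 + 1/(175/17) = 1 + 17/175 = 192/175
1 + 1/(192/175) = 1 + 175/192 = 367/192
10 + 1/(367/192) = 10 + 192/367 = 3862/367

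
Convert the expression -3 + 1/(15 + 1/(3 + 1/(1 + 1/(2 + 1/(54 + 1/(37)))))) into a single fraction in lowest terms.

-992130/338089

Work from the innermost term outward:
Start with 37.
54 + 1/(37/1) = 54 + 1/37 = 1999/37
2 + 1/(1999/37) = 2 + 37/1999 = 4035/1999
1 + 1/(4035/1999) = 1 + 1999/4035 = 6034/4035
3 + 1/(6034/4035) = 3 + 4035/6034 = 22137/6034
15 + 1/(22137/6034) = 15 + 6034/22137 = 338089/22137
-3 + 1/(338089/22137) = -3 + 22137/338089 = -992130/338089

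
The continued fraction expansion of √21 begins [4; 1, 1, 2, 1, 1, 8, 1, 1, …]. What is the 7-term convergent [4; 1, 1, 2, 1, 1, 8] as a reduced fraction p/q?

Work from the innermost term outward:
Start with 8.
1 + 1/(8/1) = 1 + 1/8 = 9/8
1 + 1/(9/8) = 1 + 8/9 = 17/9
2 + 1/(17/9) = 2 + 9/17 = 43/17
1 + 1/(43/17) = 1 + 17/43 = 60/43
1 + 1/(60/43) = 1 + 43/60 = 103/60
4 + 1/(103/60) = 4 + 60/103 = 472/103

472/103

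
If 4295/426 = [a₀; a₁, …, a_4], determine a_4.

5

Apply division with remainder until the remainder is 0:
4295 ÷ 426 → quotient 10, remainder 35
426 ÷ 35 → quotient 12, remainder 6
35 ÷ 6 → quotient 5, remainder 5
6 ÷ 5 → quotient 1, remainder 1
5 ÷ 1 → quotient 5, remainder 0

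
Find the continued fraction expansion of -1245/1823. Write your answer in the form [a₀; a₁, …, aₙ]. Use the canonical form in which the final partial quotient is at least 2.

[-1; 3, 6, 2, 44]

-1245 = -1·1823 + 578, so a_0 = -1
1823 = 3·578 + 89, so a_1 = 3
578 = 6·89 + 44, so a_2 = 6
89 = 2·44 + 1, so a_3 = 2
44 = 44·1 + 0, so a_4 = 44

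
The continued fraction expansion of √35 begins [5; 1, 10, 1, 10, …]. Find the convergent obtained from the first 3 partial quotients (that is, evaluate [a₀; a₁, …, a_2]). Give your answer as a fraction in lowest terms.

65/11

a_0 = 5: 5/1
a_1 = 1: 6/1
a_2 = 10: 65/11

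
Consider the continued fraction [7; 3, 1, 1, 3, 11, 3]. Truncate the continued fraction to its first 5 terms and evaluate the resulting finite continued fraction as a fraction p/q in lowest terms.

182/25

a_0 = 7: 7/1
a_1 = 3: 22/3
a_2 = 1: 29/4
a_3 = 1: 51/7
a_4 = 3: 182/25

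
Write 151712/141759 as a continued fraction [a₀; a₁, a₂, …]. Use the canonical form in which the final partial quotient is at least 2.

Apply division with remainder until the remainder is 0:
⌊151712/141759⌋ = 1, remainder 9953
⌊141759/9953⌋ = 14, remainder 2417
⌊9953/2417⌋ = 4, remainder 285
⌊2417/285⌋ = 8, remainder 137
⌊285/137⌋ = 2, remainder 11
⌊137/11⌋ = 12, remainder 5
⌊11/5⌋ = 2, remainder 1
⌊5/1⌋ = 5, remainder 0

[1; 14, 4, 8, 2, 12, 2, 5]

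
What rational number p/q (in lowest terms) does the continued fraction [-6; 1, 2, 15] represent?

-245/46

Build up convergents one term at a time:
a_0 = -6: -6/1
a_1 = 1: -5/1
a_2 = 2: -16/3
a_3 = 15: -245/46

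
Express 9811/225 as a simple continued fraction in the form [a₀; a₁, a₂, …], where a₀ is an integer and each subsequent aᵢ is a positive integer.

9811 ÷ 225 → quotient 43, remainder 136
225 ÷ 136 → quotient 1, remainder 89
136 ÷ 89 → quotient 1, remainder 47
89 ÷ 47 → quotient 1, remainder 42
47 ÷ 42 → quotient 1, remainder 5
42 ÷ 5 → quotient 8, remainder 2
5 ÷ 2 → quotient 2, remainder 1
2 ÷ 1 → quotient 2, remainder 0

[43; 1, 1, 1, 1, 8, 2, 2]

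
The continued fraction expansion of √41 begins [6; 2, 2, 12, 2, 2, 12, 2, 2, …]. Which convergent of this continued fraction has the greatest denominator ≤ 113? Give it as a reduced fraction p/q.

a_0 = 6: 6/1  (≤ bound)
a_1 = 2: 13/2  (≤ bound)
a_2 = 2: 32/5  (≤ bound)
a_3 = 12: 397/62  (≤ bound)
a_4 = 2: 826/129  (> 113, stop)

397/62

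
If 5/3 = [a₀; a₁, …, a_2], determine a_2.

⌊5/3⌋ = 1, remainder 2
⌊3/2⌋ = 1, remainder 1
⌊2/1⌋ = 2, remainder 0

2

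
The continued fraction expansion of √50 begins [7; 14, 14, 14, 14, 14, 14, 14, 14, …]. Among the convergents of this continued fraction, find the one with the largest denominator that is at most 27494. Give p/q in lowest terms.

19601/2772

a_0 = 7: 7/1  (≤ bound)
a_1 = 14: 99/14  (≤ bound)
a_2 = 14: 1393/197  (≤ bound)
a_3 = 14: 19601/2772  (≤ bound)
a_4 = 14: 275807/39005  (> 27494, stop)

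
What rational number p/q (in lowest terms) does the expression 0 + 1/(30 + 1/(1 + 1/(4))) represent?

Start with 4.
1 + 1/(4/1) = 1 + 1/4 = 5/4
30 + 1/(5/4) = 30 + 4/5 = 154/5
0 + 1/(154/5) = 0 + 5/154 = 5/154

5/154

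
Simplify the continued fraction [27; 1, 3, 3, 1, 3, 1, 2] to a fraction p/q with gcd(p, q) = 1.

6275/226

Work from the innermost term outward:
Start with 2.
1 + 1/(2/1) = 1 + 1/2 = 3/2
3 + 1/(3/2) = 3 + 2/3 = 11/3
1 + 1/(11/3) = 1 + 3/11 = 14/11
3 + 1/(14/11) = 3 + 11/14 = 53/14
3 + 1/(53/14) = 3 + 14/53 = 173/53
1 + 1/(173/53) = 1 + 53/173 = 226/173
27 + 1/(226/173) = 27 + 173/226 = 6275/226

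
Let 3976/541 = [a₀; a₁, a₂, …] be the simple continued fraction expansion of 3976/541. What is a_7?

2

3976 ÷ 541 → quotient 7, remainder 189
541 ÷ 189 → quotient 2, remainder 163
189 ÷ 163 → quotient 1, remainder 26
163 ÷ 26 → quotient 6, remainder 7
26 ÷ 7 → quotient 3, remainder 5
7 ÷ 5 → quotient 1, remainder 2
5 ÷ 2 → quotient 2, remainder 1
2 ÷ 1 → quotient 2, remainder 0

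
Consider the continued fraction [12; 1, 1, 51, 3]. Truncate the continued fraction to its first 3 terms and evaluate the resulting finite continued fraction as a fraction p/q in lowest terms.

a_0 = 12: 12/1
a_1 = 1: 13/1
a_2 = 1: 25/2

25/2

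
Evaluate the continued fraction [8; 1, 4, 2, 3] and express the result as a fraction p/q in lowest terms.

Start with 3.
2 + 1/(3/1) = 2 + 1/3 = 7/3
4 + 1/(7/3) = 4 + 3/7 = 31/7
1 + 1/(31/7) = 1 + 7/31 = 38/31
8 + 1/(38/31) = 8 + 31/38 = 335/38

335/38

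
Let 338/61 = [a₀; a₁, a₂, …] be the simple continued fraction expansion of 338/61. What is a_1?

⌊338/61⌋ = 5, remainder 33
⌊61/33⌋ = 1, remainder 28

1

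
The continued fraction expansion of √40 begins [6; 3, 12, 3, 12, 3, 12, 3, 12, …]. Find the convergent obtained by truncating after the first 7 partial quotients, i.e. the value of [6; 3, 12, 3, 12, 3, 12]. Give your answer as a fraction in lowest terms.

337434/53353

Compute successive convergents:
a_0 = 6: 6/1
a_1 = 3: 19/3
a_2 = 12: 234/37
a_3 = 3: 721/114
a_4 = 12: 8886/1405
a_5 = 3: 27379/4329
a_6 = 12: 337434/53353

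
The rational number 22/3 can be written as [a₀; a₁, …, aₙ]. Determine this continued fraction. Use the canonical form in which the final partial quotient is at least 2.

[7; 3]

Run the Euclidean algorithm, recording each quotient:
22 = 7·3 + 1, so a_0 = 7
3 = 3·1 + 0, so a_1 = 3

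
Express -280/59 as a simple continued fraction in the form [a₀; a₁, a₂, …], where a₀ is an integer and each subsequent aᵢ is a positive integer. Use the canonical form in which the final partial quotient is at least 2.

⌊-280/59⌋ = -5, remainder 15
⌊59/15⌋ = 3, remainder 14
⌊15/14⌋ = 1, remainder 1
⌊14/1⌋ = 14, remainder 0

[-5; 3, 1, 14]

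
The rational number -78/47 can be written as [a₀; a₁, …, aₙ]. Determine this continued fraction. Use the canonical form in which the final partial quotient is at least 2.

[-2; 2, 1, 15]

⌊-78/47⌋ = -2, remainder 16
⌊47/16⌋ = 2, remainder 15
⌊16/15⌋ = 1, remainder 1
⌊15/1⌋ = 15, remainder 0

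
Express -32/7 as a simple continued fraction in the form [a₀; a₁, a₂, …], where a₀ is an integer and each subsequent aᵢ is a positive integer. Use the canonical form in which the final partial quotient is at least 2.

Run the Euclidean algorithm, recording each quotient:
-32 ÷ 7 → quotient -5, remainder 3
7 ÷ 3 → quotient 2, remainder 1
3 ÷ 1 → quotient 3, remainder 0

[-5; 2, 3]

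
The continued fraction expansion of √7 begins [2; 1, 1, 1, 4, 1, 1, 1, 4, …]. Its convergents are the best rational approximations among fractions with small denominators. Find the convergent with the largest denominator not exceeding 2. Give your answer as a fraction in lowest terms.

a_0 = 2: 2/1  (≤ bound)
a_1 = 1: 3/1  (≤ bound)
a_2 = 1: 5/2  (≤ bound)
a_3 = 1: 8/3  (> 2, stop)

5/2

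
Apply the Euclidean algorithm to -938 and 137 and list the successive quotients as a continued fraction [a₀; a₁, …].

-938 ÷ 137 → quotient -7, remainder 21
137 ÷ 21 → quotient 6, remainder 11
21 ÷ 11 → quotient 1, remainder 10
11 ÷ 10 → quotient 1, remainder 1
10 ÷ 1 → quotient 10, remainder 0

[-7; 6, 1, 1, 10]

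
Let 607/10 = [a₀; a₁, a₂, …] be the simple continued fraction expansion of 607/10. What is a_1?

607 ÷ 10 → quotient 60, remainder 7
10 ÷ 7 → quotient 1, remainder 3

1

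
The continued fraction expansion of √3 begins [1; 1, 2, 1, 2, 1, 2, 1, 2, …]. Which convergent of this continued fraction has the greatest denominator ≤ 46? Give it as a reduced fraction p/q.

71/41

List convergents until the denominator exceeds the bound:
a_0 = 1: 1/1  (≤ bound)
a_1 = 1: 2/1  (≤ bound)
a_2 = 2: 5/3  (≤ bound)
a_3 = 1: 7/4  (≤ bound)
a_4 = 2: 19/11  (≤ bound)
a_5 = 1: 26/15  (≤ bound)
a_6 = 2: 71/41  (≤ bound)
a_7 = 1: 97/56  (> 46, stop)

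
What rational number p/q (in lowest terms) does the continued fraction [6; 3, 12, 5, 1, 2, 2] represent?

9493/1501

a_0 = 6: 6/1
a_1 = 3: 19/3
a_2 = 12: 234/37
a_3 = 5: 1189/188
a_4 = 1: 1423/225
a_5 = 2: 4035/638
a_6 = 2: 9493/1501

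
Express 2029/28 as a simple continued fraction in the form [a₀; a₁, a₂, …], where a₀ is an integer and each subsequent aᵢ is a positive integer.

Repeatedly divide and take the remainder:
2029 ÷ 28 → quotient 72, remainder 13
28 ÷ 13 → quotient 2, remainder 2
13 ÷ 2 → quotient 6, remainder 1
2 ÷ 1 → quotient 2, remainder 0

[72; 2, 6, 2]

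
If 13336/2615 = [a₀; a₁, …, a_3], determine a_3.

5

13336 ÷ 2615 → quotient 5, remainder 261
2615 ÷ 261 → quotient 10, remainder 5
261 ÷ 5 → quotient 52, remainder 1
5 ÷ 1 → quotient 5, remainder 0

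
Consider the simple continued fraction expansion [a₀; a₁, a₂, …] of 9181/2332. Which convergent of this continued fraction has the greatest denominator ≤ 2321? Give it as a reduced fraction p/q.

a_0 = 3: 3/1  (≤ bound)
a_1 = 1: 4/1  (≤ bound)
a_2 = 14: 59/15  (≤ bound)
a_3 = 1: 63/16  (≤ bound)
a_4 = 6: 437/111  (≤ bound)
a_5 = 2: 937/238  (≤ bound)
a_6 = 1: 1374/349  (≤ bound)
a_7 = 6: 9181/2332  (> 2321, stop)

1374/349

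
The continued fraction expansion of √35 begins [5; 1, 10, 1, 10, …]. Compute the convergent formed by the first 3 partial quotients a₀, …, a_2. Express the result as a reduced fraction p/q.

65/11

Collapse the nested fraction from the inside out:
Start with 10.
1 + 1/(10/1) = 1 + 1/10 = 11/10
5 + 1/(11/10) = 5 + 10/11 = 65/11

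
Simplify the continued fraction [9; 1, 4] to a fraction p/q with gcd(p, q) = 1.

Build up convergents one term at a time:
a_0 = 9: 9/1
a_1 = 1: 10/1
a_2 = 4: 49/5

49/5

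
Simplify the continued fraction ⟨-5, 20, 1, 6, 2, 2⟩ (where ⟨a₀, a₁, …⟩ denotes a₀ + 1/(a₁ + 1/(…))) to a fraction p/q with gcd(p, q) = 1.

-3823/772

Start with 2.
2 + 1/(2/1) = 2 + 1/2 = 5/2
6 + 1/(5/2) = 6 + 2/5 = 32/5
1 + 1/(32/5) = 1 + 5/32 = 37/32
20 + 1/(37/32) = 20 + 32/37 = 772/37
-5 + 1/(772/37) = -5 + 37/772 = -3823/772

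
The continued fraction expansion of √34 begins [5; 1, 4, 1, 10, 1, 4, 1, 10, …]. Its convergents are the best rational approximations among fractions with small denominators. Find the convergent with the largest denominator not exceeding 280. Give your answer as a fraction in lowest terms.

414/71

a_0 = 5: 5/1  (≤ bound)
a_1 = 1: 6/1  (≤ bound)
a_2 = 4: 29/5  (≤ bound)
a_3 = 1: 35/6  (≤ bound)
a_4 = 10: 379/65  (≤ bound)
a_5 = 1: 414/71  (≤ bound)
a_6 = 4: 2035/349  (> 280, stop)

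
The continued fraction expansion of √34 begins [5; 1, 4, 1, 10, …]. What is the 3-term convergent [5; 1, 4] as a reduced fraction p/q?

a_0 = 5: 5/1
a_1 = 1: 6/1
a_2 = 4: 29/5

29/5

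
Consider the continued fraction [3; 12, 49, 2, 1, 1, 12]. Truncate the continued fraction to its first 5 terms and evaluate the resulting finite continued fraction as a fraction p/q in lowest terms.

Start with 1.
2 + 1/(1/1) = 2 + 1/1 = 3/1
49 + 1/(3/1) = 49 + 1/3 = 148/3
12 + 1/(148/3) = 12 + 3/148 = 1779/148
3 + 1/(1779/148) = 3 + 148/1779 = 5485/1779

5485/1779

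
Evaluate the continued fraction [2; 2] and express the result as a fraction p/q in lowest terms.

5/2

Build up convergents one term at a time:
a_0 = 2: 2/1
a_1 = 2: 5/2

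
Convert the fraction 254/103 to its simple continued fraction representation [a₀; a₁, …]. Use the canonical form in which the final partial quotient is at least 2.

254 = 2·103 + 48, so a_0 = 2
103 = 2·48 + 7, so a_1 = 2
48 = 6·7 + 6, so a_2 = 6
7 = 1·6 + 1, so a_3 = 1
6 = 6·1 + 0, so a_4 = 6

[2; 2, 6, 1, 6]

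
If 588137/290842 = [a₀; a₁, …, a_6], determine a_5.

4

Run the Euclidean algorithm, recording each quotient:
588137 ÷ 290842 → quotient 2, remainder 6453
290842 ÷ 6453 → quotient 45, remainder 457
6453 ÷ 457 → quotient 14, remainder 55
457 ÷ 55 → quotient 8, remainder 17
55 ÷ 17 → quotient 3, remainder 4
17 ÷ 4 → quotient 4, remainder 1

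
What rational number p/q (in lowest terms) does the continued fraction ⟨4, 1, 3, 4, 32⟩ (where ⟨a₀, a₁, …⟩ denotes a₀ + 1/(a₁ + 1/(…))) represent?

Start with 32.
4 + 1/(32/1) = 4 + 1/32 = 129/32
3 + 1/(129/32) = 3 + 32/129 = 419/129
1 + 1/(419/129) = 1 + 129/419 = 548/419
4 + 1/(548/419) = 4 + 419/548 = 2611/548

2611/548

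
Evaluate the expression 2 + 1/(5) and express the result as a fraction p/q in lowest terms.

Start with 5.
2 + 1/(5/1) = 2 + 1/5 = 11/5

11/5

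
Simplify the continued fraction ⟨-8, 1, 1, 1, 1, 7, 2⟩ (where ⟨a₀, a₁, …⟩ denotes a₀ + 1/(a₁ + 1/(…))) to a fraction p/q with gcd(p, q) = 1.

Start with 2.
7 + 1/(2/1) = 7 + 1/2 = 15/2
1 + 1/(15/2) = 1 + 2/15 = 17/15
1 + 1/(17/15) = 1 + 15/17 = 32/17
1 + 1/(32/17) = 1 + 17/32 = 49/32
1 + 1/(49/32) = 1 + 32/49 = 81/49
-8 + 1/(81/49) = -8 + 49/81 = -599/81

-599/81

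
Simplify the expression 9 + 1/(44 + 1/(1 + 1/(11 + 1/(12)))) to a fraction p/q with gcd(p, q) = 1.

58762/6513

a_0 = 9: 9/1
a_1 = 44: 397/44
a_2 = 1: 406/45
a_3 = 11: 4863/539
a_4 = 12: 58762/6513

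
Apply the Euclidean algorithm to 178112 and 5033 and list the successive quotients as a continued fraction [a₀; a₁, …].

Repeatedly divide and take the remainder:
178112 ÷ 5033 → quotient 35, remainder 1957
5033 ÷ 1957 → quotient 2, remainder 1119
1957 ÷ 1119 → quotient 1, remainder 838
1119 ÷ 838 → quotient 1, remainder 281
838 ÷ 281 → quotient 2, remainder 276
281 ÷ 276 → quotient 1, remainder 5
276 ÷ 5 → quotient 55, remainder 1
5 ÷ 1 → quotient 5, remainder 0

[35; 2, 1, 1, 2, 1, 55, 5]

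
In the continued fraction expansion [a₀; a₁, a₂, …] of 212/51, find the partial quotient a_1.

212 = 4·51 + 8, so a_0 = 4
51 = 6·8 + 3, so a_1 = 6

6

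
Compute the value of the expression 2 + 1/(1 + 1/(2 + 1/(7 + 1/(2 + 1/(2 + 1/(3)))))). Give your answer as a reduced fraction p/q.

1059/395

Start with 3.
2 + 1/(3/1) = 2 + 1/3 = 7/3
2 + 1/(7/3) = 2 + 3/7 = 17/7
7 + 1/(17/7) = 7 + 7/17 = 126/17
2 + 1/(126/17) = 2 + 17/126 = 269/126
1 + 1/(269/126) = 1 + 126/269 = 395/269
2 + 1/(395/269) = 2 + 269/395 = 1059/395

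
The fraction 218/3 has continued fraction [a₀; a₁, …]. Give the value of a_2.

⌊218/3⌋ = 72, remainder 2
⌊3/2⌋ = 1, remainder 1
⌊2/1⌋ = 2, remainder 0

2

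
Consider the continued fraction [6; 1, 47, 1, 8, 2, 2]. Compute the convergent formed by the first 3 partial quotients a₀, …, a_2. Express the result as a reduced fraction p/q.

Build up convergents one term at a time:
a_0 = 6: 6/1
a_1 = 1: 7/1
a_2 = 47: 335/48

335/48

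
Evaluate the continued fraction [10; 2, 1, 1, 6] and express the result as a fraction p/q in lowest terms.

343/33

a_0 = 10: 10/1
a_1 = 2: 21/2
a_2 = 1: 31/3
a_3 = 1: 52/5
a_4 = 6: 343/33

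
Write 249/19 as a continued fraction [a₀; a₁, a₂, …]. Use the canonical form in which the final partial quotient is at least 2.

Repeatedly divide and take the remainder:
249 ÷ 19 → quotient 13, remainder 2
19 ÷ 2 → quotient 9, remainder 1
2 ÷ 1 → quotient 2, remainder 0

[13; 9, 2]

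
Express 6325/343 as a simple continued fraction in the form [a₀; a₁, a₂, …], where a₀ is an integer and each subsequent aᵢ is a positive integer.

6325 ÷ 343 → quotient 18, remainder 151
343 ÷ 151 → quotient 2, remainder 41
151 ÷ 41 → quotient 3, remainder 28
41 ÷ 28 → quotient 1, remainder 13
28 ÷ 13 → quotient 2, remainder 2
13 ÷ 2 → quotient 6, remainder 1
2 ÷ 1 → quotient 2, remainder 0

[18; 2, 3, 1, 2, 6, 2]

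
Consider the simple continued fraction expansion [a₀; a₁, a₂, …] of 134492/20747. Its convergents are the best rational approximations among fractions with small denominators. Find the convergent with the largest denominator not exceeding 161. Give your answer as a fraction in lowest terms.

739/114

a_0 = 6: 6/1  (≤ bound)
a_1 = 2: 13/2  (≤ bound)
a_2 = 13: 175/27  (≤ bound)
a_3 = 1: 188/29  (≤ bound)
a_4 = 3: 739/114  (≤ bound)
a_5 = 3: 2405/371  (> 161, stop)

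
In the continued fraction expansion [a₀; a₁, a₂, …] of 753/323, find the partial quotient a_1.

Run the Euclidean algorithm, recording each quotient:
⌊753/323⌋ = 2, remainder 107
⌊323/107⌋ = 3, remainder 2

3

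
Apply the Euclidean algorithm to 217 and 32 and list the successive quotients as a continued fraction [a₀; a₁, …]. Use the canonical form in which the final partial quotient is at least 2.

Repeatedly divide and take the remainder:
217 = 6·32 + 25, so a_0 = 6
32 = 1·25 + 7, so a_1 = 1
25 = 3·7 + 4, so a_2 = 3
7 = 1·4 + 3, so a_3 = 1
4 = 1·3 + 1, so a_4 = 1
3 = 3·1 + 0, so a_5 = 3

[6; 1, 3, 1, 1, 3]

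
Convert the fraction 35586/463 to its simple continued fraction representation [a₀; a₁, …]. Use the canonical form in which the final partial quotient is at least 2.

[76; 1, 6, 8, 8]

Run the Euclidean algorithm, recording each quotient:
35586 = 76·463 + 398, so a_0 = 76
463 = 1·398 + 65, so a_1 = 1
398 = 6·65 + 8, so a_2 = 6
65 = 8·8 + 1, so a_3 = 8
8 = 8·1 + 0, so a_4 = 8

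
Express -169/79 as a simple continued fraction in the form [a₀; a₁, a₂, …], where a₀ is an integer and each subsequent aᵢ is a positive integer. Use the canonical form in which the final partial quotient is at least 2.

[-3; 1, 6, 5, 2]

Run the Euclidean algorithm, recording each quotient:
-169 ÷ 79 → quotient -3, remainder 68
79 ÷ 68 → quotient 1, remainder 11
68 ÷ 11 → quotient 6, remainder 2
11 ÷ 2 → quotient 5, remainder 1
2 ÷ 1 → quotient 2, remainder 0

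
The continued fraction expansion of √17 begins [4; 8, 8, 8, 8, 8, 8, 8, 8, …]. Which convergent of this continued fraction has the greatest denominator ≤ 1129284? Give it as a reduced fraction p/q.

a_0 = 4: 4/1  (≤ bound)
a_1 = 8: 33/8  (≤ bound)
a_2 = 8: 268/65  (≤ bound)
a_3 = 8: 2177/528  (≤ bound)
a_4 = 8: 17684/4289  (≤ bound)
a_5 = 8: 143649/34840  (≤ bound)
a_6 = 8: 1166876/283009  (≤ bound)
a_7 = 8: 9478657/2298912  (> 1129284, stop)

1166876/283009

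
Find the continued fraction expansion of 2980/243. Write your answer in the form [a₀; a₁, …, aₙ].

2980 ÷ 243 → quotient 12, remainder 64
243 ÷ 64 → quotient 3, remainder 51
64 ÷ 51 → quotient 1, remainder 13
51 ÷ 13 → quotient 3, remainder 12
13 ÷ 12 → quotient 1, remainder 1
12 ÷ 1 → quotient 12, remainder 0

[12; 3, 1, 3, 1, 12]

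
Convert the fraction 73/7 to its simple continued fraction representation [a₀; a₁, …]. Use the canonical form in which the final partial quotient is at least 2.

[10; 2, 3]

73 ÷ 7 → quotient 10, remainder 3
7 ÷ 3 → quotient 2, remainder 1
3 ÷ 1 → quotient 3, remainder 0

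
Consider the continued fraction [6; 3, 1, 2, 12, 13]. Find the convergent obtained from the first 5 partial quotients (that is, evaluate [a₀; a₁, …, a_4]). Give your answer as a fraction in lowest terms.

a_0 = 6: 6/1
a_1 = 3: 19/3
a_2 = 1: 25/4
a_3 = 2: 69/11
a_4 = 12: 853/136

853/136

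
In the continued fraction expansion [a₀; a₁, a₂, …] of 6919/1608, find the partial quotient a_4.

5

Apply division with remainder until the remainder is 0:
⌊6919/1608⌋ = 4, remainder 487
⌊1608/487⌋ = 3, remainder 147
⌊487/147⌋ = 3, remainder 46
⌊147/46⌋ = 3, remainder 9
⌊46/9⌋ = 5, remainder 1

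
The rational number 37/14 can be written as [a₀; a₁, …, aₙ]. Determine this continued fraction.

[2; 1, 1, 1, 4]

Apply division with remainder until the remainder is 0:
37 = 2·14 + 9, so a_0 = 2
14 = 1·9 + 5, so a_1 = 1
9 = 1·5 + 4, so a_2 = 1
5 = 1·4 + 1, so a_3 = 1
4 = 4·1 + 0, so a_4 = 4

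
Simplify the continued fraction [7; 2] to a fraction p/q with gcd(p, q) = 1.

15/2

Start with 2.
7 + 1/(2/1) = 7 + 1/2 = 15/2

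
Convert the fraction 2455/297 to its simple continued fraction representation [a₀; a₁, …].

[8; 3, 1, 3, 6, 3]

Repeatedly divide and take the remainder:
⌊2455/297⌋ = 8, remainder 79
⌊297/79⌋ = 3, remainder 60
⌊79/60⌋ = 1, remainder 19
⌊60/19⌋ = 3, remainder 3
⌊19/3⌋ = 6, remainder 1
⌊3/1⌋ = 3, remainder 0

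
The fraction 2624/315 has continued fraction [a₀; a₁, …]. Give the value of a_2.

2624 = 8·315 + 104, so a_0 = 8
315 = 3·104 + 3, so a_1 = 3
104 = 34·3 + 2, so a_2 = 34

34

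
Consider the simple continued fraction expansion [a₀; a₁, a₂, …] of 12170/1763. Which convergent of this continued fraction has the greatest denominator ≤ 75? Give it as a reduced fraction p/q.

a_0 = 6: 6/1  (≤ bound)
a_1 = 1: 7/1  (≤ bound)
a_2 = 9: 69/10  (≤ bound)
a_3 = 3: 214/31  (≤ bound)
a_4 = 4: 925/134  (> 75, stop)

214/31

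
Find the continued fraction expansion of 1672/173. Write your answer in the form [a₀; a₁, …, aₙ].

1672 = 9·173 + 115, so a_0 = 9
173 = 1·115 + 58, so a_1 = 1
115 = 1·58 + 57, so a_2 = 1
58 = 1·57 + 1, so a_3 = 1
57 = 57·1 + 0, so a_4 = 57

[9; 1, 1, 1, 57]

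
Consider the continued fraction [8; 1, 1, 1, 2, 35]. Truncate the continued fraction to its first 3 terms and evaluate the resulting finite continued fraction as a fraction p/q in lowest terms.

Collapse the nested fraction from the inside out:
Start with 1.
1 + 1/(1/1) = 1 + 1/1 = 2/1
8 + 1/(2/1) = 8 + 1/2 = 17/2

17/2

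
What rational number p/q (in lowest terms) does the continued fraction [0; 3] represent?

1/3

Start with 3.
0 + 1/(3/1) = 0 + 1/3 = 1/3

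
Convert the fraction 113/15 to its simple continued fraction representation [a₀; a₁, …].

[7; 1, 1, 7]

⌊113/15⌋ = 7, remainder 8
⌊15/8⌋ = 1, remainder 7
⌊8/7⌋ = 1, remainder 1
⌊7/1⌋ = 7, remainder 0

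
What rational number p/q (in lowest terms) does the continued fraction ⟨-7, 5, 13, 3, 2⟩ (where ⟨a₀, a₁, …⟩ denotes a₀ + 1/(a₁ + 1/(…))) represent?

a_0 = -7: -7/1
a_1 = 5: -34/5
a_2 = 13: -449/66
a_3 = 3: -1381/203
a_4 = 2: -3211/472

-3211/472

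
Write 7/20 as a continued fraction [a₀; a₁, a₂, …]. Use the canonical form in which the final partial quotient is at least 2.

[0; 2, 1, 6]

7 = 0·20 + 7, so a_0 = 0
20 = 2·7 + 6, so a_1 = 2
7 = 1·6 + 1, so a_2 = 1
6 = 6·1 + 0, so a_3 = 6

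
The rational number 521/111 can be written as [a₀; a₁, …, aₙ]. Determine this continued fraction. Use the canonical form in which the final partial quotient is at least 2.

[4; 1, 2, 3, 1, 3, 2]

Run the Euclidean algorithm, recording each quotient:
521 = 4·111 + 77, so a_0 = 4
111 = 1·77 + 34, so a_1 = 1
77 = 2·34 + 9, so a_2 = 2
34 = 3·9 + 7, so a_3 = 3
9 = 1·7 + 2, so a_4 = 1
7 = 3·2 + 1, so a_5 = 3
2 = 2·1 + 0, so a_6 = 2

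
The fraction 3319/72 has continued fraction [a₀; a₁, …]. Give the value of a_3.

3319 ÷ 72 → quotient 46, remainder 7
72 ÷ 7 → quotient 10, remainder 2
7 ÷ 2 → quotient 3, remainder 1
2 ÷ 1 → quotient 2, remainder 0

2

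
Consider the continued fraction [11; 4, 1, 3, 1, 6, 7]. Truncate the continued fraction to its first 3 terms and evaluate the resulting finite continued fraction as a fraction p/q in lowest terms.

a_0 = 11: 11/1
a_1 = 4: 45/4
a_2 = 1: 56/5

56/5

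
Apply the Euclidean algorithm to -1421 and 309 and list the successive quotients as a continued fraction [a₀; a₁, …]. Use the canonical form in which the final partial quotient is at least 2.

-1421 = -5·309 + 124, so a_0 = -5
309 = 2·124 + 61, so a_1 = 2
124 = 2·61 + 2, so a_2 = 2
61 = 30·2 + 1, so a_3 = 30
2 = 2·1 + 0, so a_4 = 2

[-5; 2, 2, 30, 2]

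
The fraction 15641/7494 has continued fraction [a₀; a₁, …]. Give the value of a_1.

11

15641 = 2·7494 + 653, so a_0 = 2
7494 = 11·653 + 311, so a_1 = 11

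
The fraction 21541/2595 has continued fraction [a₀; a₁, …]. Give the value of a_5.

2

21541 ÷ 2595 → quotient 8, remainder 781
2595 ÷ 781 → quotient 3, remainder 252
781 ÷ 252 → quotient 3, remainder 25
252 ÷ 25 → quotient 10, remainder 2
25 ÷ 2 → quotient 12, remainder 1
2 ÷ 1 → quotient 2, remainder 0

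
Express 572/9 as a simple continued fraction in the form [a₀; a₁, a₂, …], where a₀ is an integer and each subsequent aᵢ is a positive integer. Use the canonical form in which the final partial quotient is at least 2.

Repeatedly divide and take the remainder:
572 = 63·9 + 5, so a_0 = 63
9 = 1·5 + 4, so a_1 = 1
5 = 1·4 + 1, so a_2 = 1
4 = 4·1 + 0, so a_3 = 4

[63; 1, 1, 4]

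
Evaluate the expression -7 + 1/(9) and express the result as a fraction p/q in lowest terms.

Use the convergent recurrence hₖ = aₖ·hₖ₋₁ + hₖ₋₂ (and likewise for the denominators kₖ):
a_0 = -7: -7/1
a_1 = 9: -62/9

-62/9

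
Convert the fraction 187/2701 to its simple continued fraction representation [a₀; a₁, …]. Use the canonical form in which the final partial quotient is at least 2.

[0; 14, 2, 3, 1, 20]

Apply division with remainder until the remainder is 0:
187 ÷ 2701 → quotient 0, remainder 187
2701 ÷ 187 → quotient 14, remainder 83
187 ÷ 83 → quotient 2, remainder 21
83 ÷ 21 → quotient 3, remainder 20
21 ÷ 20 → quotient 1, remainder 1
20 ÷ 1 → quotient 20, remainder 0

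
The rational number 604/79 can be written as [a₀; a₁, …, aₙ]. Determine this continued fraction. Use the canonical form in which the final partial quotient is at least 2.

⌊604/79⌋ = 7, remainder 51
⌊79/51⌋ = 1, remainder 28
⌊51/28⌋ = 1, remainder 23
⌊28/23⌋ = 1, remainder 5
⌊23/5⌋ = 4, remainder 3
⌊5/3⌋ = 1, remainder 2
⌊3/2⌋ = 1, remainder 1
⌊2/1⌋ = 2, remainder 0

[7; 1, 1, 1, 4, 1, 1, 2]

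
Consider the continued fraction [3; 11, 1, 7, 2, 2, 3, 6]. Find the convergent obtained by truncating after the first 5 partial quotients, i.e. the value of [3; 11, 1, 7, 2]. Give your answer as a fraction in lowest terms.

Compute successive convergents:
a_0 = 3: 3/1
a_1 = 11: 34/11
a_2 = 1: 37/12
a_3 = 7: 293/95
a_4 = 2: 623/202

623/202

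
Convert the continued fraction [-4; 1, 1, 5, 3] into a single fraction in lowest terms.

-121/35

Start with 3.
5 + 1/(3/1) = 5 + 1/3 = 16/3
1 + 1/(16/3) = 1 + 3/16 = 19/16
1 + 1/(19/16) = 1 + 16/19 = 35/19
-4 + 1/(35/19) = -4 + 19/35 = -121/35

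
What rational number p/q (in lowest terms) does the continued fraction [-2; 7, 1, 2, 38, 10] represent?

Start with 10.
38 + 1/(10/1) = 38 + 1/10 = 381/10
2 + 1/(381/10) = 2 + 10/381 = 772/381
1 + 1/(772/381) = 1 + 381/772 = 1153/772
7 + 1/(1153/772) = 7 + 772/1153 = 8843/1153
-2 + 1/(8843/1153) = -2 + 1153/8843 = -16533/8843

-16533/8843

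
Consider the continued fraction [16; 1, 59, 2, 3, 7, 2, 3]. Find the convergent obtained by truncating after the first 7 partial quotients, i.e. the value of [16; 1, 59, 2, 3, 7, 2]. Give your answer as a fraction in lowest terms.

111870/6587

Start with 2.
7 + 1/(2/1) = 7 + 1/2 = 15/2
3 + 1/(15/2) = 3 + 2/15 = 47/15
2 + 1/(47/15) = 2 + 15/47 = 109/47
59 + 1/(109/47) = 59 + 47/109 = 6478/109
1 + 1/(6478/109) = 1 + 109/6478 = 6587/6478
16 + 1/(6587/6478) = 16 + 6478/6587 = 111870/6587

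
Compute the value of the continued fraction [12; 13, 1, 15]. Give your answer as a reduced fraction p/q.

Start with 15.
1 + 1/(15/1) = 1 + 1/15 = 16/15
13 + 1/(16/15) = 13 + 15/16 = 223/16
12 + 1/(223/16) = 12 + 16/223 = 2692/223

2692/223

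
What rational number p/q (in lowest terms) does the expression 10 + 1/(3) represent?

31/3

Start with 3.
10 + 1/(3/1) = 10 + 1/3 = 31/3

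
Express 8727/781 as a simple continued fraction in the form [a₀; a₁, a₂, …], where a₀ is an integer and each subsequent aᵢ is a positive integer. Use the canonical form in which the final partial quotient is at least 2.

⌊8727/781⌋ = 11, remainder 136
⌊781/136⌋ = 5, remainder 101
⌊136/101⌋ = 1, remainder 35
⌊101/35⌋ = 2, remainder 31
⌊35/31⌋ = 1, remainder 4
⌊31/4⌋ = 7, remainder 3
⌊4/3⌋ = 1, remainder 1
⌊3/1⌋ = 3, remainder 0

[11; 5, 1, 2, 1, 7, 1, 3]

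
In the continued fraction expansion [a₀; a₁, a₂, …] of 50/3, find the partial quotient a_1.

1

50 = 16·3 + 2, so a_0 = 16
3 = 1·2 + 1, so a_1 = 1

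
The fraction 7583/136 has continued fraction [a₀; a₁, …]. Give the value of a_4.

Repeatedly divide and take the remainder:
⌊7583/136⌋ = 55, remainder 103
⌊136/103⌋ = 1, remainder 33
⌊103/33⌋ = 3, remainder 4
⌊33/4⌋ = 8, remainder 1
⌊4/1⌋ = 4, remainder 0

4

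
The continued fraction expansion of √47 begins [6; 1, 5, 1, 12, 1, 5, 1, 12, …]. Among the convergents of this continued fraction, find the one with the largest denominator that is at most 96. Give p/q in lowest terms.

617/90

List convergents until the denominator exceeds the bound:
a_0 = 6: 6/1  (≤ bound)
a_1 = 1: 7/1  (≤ bound)
a_2 = 5: 41/6  (≤ bound)
a_3 = 1: 48/7  (≤ bound)
a_4 = 12: 617/90  (≤ bound)
a_5 = 1: 665/97  (> 96, stop)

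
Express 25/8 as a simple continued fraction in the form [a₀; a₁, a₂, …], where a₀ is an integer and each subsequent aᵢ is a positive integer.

Repeatedly divide and take the remainder:
⌊25/8⌋ = 3, remainder 1
⌊8/1⌋ = 8, remainder 0

[3; 8]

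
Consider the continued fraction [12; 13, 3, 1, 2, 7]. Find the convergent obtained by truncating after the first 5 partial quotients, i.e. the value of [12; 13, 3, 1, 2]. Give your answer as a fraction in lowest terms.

a_0 = 12: 12/1
a_1 = 13: 157/13
a_2 = 3: 483/40
a_3 = 1: 640/53
a_4 = 2: 1763/146

1763/146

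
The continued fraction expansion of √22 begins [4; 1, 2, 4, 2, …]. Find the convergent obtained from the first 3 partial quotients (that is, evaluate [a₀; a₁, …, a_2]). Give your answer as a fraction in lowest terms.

14/3

Start with 2.
1 + 1/(2/1) = 1 + 1/2 = 3/2
4 + 1/(3/2) = 4 + 2/3 = 14/3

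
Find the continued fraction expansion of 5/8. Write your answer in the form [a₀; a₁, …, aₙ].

[0; 1, 1, 1, 2]

⌊5/8⌋ = 0, remainder 5
⌊8/5⌋ = 1, remainder 3
⌊5/3⌋ = 1, remainder 2
⌊3/2⌋ = 1, remainder 1
⌊2/1⌋ = 2, remainder 0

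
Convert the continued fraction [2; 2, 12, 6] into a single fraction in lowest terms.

377/152

Compute successive convergents:
a_0 = 2: 2/1
a_1 = 2: 5/2
a_2 = 12: 62/25
a_3 = 6: 377/152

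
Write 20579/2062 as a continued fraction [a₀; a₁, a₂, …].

Apply division with remainder until the remainder is 0:
20579 ÷ 2062 → quotient 9, remainder 2021
2062 ÷ 2021 → quotient 1, remainder 41
2021 ÷ 41 → quotient 49, remainder 12
41 ÷ 12 → quotient 3, remainder 5
12 ÷ 5 → quotient 2, remainder 2
5 ÷ 2 → quotient 2, remainder 1
2 ÷ 1 → quotient 2, remainder 0

[9; 1, 49, 3, 2, 2, 2]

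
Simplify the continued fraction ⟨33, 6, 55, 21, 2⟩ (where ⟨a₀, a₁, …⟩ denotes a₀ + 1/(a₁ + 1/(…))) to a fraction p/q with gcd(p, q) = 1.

a_0 = 33: 33/1
a_1 = 6: 199/6
a_2 = 55: 10978/331
a_3 = 21: 230737/6957
a_4 = 2: 472452/14245

472452/14245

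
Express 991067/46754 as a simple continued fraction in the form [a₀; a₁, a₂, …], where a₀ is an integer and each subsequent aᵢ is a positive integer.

[21; 5, 15, 1, 2, 11, 1, 15]

Repeatedly divide and take the remainder:
991067 = 21·46754 + 9233, so a_0 = 21
46754 = 5·9233 + 589, so a_1 = 5
9233 = 15·589 + 398, so a_2 = 15
589 = 1·398 + 191, so a_3 = 1
398 = 2·191 + 16, so a_4 = 2
191 = 11·16 + 15, so a_5 = 11
16 = 1·15 + 1, so a_6 = 1
15 = 15·1 + 0, so a_7 = 15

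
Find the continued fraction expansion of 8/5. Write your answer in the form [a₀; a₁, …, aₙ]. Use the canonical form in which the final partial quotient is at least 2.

[1; 1, 1, 2]

Repeatedly divide and take the remainder:
⌊8/5⌋ = 1, remainder 3
⌊5/3⌋ = 1, remainder 2
⌊3/2⌋ = 1, remainder 1
⌊2/1⌋ = 2, remainder 0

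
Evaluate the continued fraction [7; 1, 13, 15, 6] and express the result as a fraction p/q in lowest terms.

Start with 6.
15 + 1/(6/1) = 15 + 1/6 = 91/6
13 + 1/(91/6) = 13 + 6/91 = 1189/91
1 + 1/(1189/91) = 1 + 91/1189 = 1280/1189
7 + 1/(1280/1189) = 7 + 1189/1280 = 10149/1280

10149/1280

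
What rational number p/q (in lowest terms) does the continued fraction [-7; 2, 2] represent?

a_0 = -7: -7/1
a_1 = 2: -13/2
a_2 = 2: -33/5

-33/5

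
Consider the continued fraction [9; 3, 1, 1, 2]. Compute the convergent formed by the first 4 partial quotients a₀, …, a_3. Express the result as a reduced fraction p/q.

Start with 1.
1 + 1/(1/1) = 1 + 1/1 = 2/1
3 + 1/(2/1) = 3 + 1/2 = 7/2
9 + 1/(7/2) = 9 + 2/7 = 65/7

65/7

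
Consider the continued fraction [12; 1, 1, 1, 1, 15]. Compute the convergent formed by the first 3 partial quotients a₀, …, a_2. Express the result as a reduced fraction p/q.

25/2

Start with 1.
1 + 1/(1/1) = 1 + 1/1 = 2/1
12 + 1/(2/1) = 12 + 1/2 = 25/2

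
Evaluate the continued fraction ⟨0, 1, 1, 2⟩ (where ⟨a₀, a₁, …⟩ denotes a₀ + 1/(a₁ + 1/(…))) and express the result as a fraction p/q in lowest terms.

3/5

Use the convergent recurrence hₖ = aₖ·hₖ₋₁ + hₖ₋₂ (and likewise for the denominators kₖ):
a_0 = 0: 0/1
a_1 = 1: 1/1
a_2 = 1: 1/2
a_3 = 2: 3/5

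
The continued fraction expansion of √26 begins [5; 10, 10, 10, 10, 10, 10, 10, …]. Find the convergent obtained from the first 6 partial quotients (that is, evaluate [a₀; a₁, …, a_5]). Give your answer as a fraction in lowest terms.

530451/104030

Work from the innermost term outward:
Start with 10.
10 + 1/(10/1) = 10 + 1/10 = 101/10
10 + 1/(101/10) = 10 + 10/101 = 1020/101
10 + 1/(1020/101) = 10 + 101/1020 = 10301/1020
10 + 1/(10301/1020) = 10 + 1020/10301 = 104030/10301
5 + 1/(104030/10301) = 5 + 10301/104030 = 530451/104030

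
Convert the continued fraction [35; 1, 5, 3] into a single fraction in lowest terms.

681/19

a_0 = 35: 35/1
a_1 = 1: 36/1
a_2 = 5: 215/6
a_3 = 3: 681/19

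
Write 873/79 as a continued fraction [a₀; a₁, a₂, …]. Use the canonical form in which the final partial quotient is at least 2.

⌊873/79⌋ = 11, remainder 4
⌊79/4⌋ = 19, remainder 3
⌊4/3⌋ = 1, remainder 1
⌊3/1⌋ = 3, remainder 0

[11; 19, 1, 3]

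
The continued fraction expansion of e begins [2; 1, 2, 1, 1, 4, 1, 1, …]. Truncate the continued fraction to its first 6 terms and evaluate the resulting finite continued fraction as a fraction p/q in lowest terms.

Starting at the tail and folding back:
Start with 4.
1 + 1/(4/1) = 1 + 1/4 = 5/4
1 + 1/(5/4) = 1 + 4/5 = 9/5
2 + 1/(9/5) = 2 + 5/9 = 23/9
1 + 1/(23/9) = 1 + 9/23 = 32/23
2 + 1/(32/23) = 2 + 23/32 = 87/32

87/32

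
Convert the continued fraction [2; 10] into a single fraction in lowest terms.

a_0 = 2: 2/1
a_1 = 10: 21/10

21/10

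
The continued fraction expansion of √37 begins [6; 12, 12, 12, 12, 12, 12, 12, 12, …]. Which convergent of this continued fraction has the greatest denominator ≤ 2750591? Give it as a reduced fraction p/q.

1555849/255780

a_0 = 6: 6/1  (≤ bound)
a_1 = 12: 73/12  (≤ bound)
a_2 = 12: 882/145  (≤ bound)
a_3 = 12: 10657/1752  (≤ bound)
a_4 = 12: 128766/21169  (≤ bound)
a_5 = 12: 1555849/255780  (≤ bound)
a_6 = 12: 18798954/3090529  (> 2750591, stop)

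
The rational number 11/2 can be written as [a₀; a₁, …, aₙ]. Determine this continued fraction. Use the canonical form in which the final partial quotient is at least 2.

[5; 2]

Run the Euclidean algorithm, recording each quotient:
⌊11/2⌋ = 5, remainder 1
⌊2/1⌋ = 2, remainder 0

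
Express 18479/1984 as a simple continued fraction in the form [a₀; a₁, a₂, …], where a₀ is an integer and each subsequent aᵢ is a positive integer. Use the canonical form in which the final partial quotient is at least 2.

18479 = 9·1984 + 623, so a_0 = 9
1984 = 3·623 + 115, so a_1 = 3
623 = 5·115 + 48, so a_2 = 5
115 = 2·48 + 19, so a_3 = 2
48 = 2·19 + 10, so a_4 = 2
19 = 1·10 + 9, so a_5 = 1
10 = 1·9 + 1, so a_6 = 1
9 = 9·1 + 0, so a_7 = 9

[9; 3, 5, 2, 2, 1, 1, 9]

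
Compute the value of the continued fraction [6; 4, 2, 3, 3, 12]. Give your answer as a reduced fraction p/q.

Build up convergents one term at a time:
a_0 = 6: 6/1
a_1 = 4: 25/4
a_2 = 2: 56/9
a_3 = 3: 193/31
a_4 = 3: 635/102
a_5 = 12: 7813/1255

7813/1255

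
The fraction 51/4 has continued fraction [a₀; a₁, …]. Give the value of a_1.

Apply division with remainder until the remainder is 0:
⌊51/4⌋ = 12, remainder 3
⌊4/3⌋ = 1, remainder 1

1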